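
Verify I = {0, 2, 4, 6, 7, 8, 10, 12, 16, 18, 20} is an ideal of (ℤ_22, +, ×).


Check ideal conditions for I = {0, 2, 4, 6, 7, 8, 10, 12, 16, 18, 20} in ℤ_22:
(1) I is an additive subgroup? No
(2) For r ∈ ℤ_22 and a ∈ I: r·a ∈ I? No  [counterexample: r=2, a=7, r·a mod 22 = 14 ∉ I]

No, I is not an ideal of ℤ_22


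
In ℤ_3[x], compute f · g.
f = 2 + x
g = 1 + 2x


Expand and collect like terms; reduce coefficients mod 3:
x^0: 2·1 = 2 ≡ 2 (mod 3)
x^1: 2·2 + 1·1 = 5 ≡ 2 (mod 3)
x^2: 1·2 = 2 ≡ 2 (mod 3)
Result: 2 + 2x + 2x^2

f · g = 2 + 2x + 2x^2


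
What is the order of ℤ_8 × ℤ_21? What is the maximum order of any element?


|ℤ_8 × ℤ_21| = 8 × 21 = 168
Max element order = lcm(8,21) = 168
Cyclic? Yes (gcd=1)

|ℤ_8×ℤ_21| = 168, max element order = 168


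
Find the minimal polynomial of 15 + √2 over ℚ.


Let α = 15 + √2. Then α - 15 = √2, so (α - 15)² = 2, giving α² - 30α + 223 = 0. Degree 2 and α ∉ ℚ, so this is the minimal polynomial.

Minimal polynomial: x² - 30x + 223


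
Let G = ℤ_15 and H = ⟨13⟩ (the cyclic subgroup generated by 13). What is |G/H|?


|⟨13⟩| = n / gcd(13, 15) = 15 / 1 = 15
H is normal (ℤ_15 is abelian).
|G/H| = |G| / |H| = 15 / 15 = 1

|G/H| = 1


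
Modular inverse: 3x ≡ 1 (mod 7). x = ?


Use the extended Euclidean algorithm to write 1 = 3·s + 7·t; then s mod 7 is the inverse.
Euclidean algorithm:
  3 = 0·7 + 3
  7 = 2·3 + 1
  3 = 3·1 + 0
gcd(3,7) = 1
Back-substitution gives: 3·(-2) + 7·(1) = 1
So 3⁻¹ ≡ -2 ≡ 5 (mod 7)
Check: 3 × 5 = 15 ≡ 1 (mod 7) ✓

3⁻¹ ≡ 5 (mod 7)


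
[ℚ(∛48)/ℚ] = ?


∛48 has minimal polynomial x³ - 48 (irreducible over ℚ since 48 is not a perfect cube)

[ℚ(∛48)/ℚ] = 3


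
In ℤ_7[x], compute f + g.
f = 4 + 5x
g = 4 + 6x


Add coefficients mod 7:
x^0: 4 + 4 = 1 (mod 7)
x^1: 5 + 6 = 4 (mod 7)
Result: 1 + 4x

f + g = 1 + 4x


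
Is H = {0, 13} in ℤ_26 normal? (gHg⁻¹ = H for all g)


H = {0, 13} in ℤ_26
ℤ_26 is abelian; every subgroup of an abelian group is normal

Yes, normal subgroup


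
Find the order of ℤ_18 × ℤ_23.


|A × B| = |A| · |B|
|ℤ_18 × ℤ_23| = 18 × 23 = 414

|ℤ_18 × ℤ_23| = 414


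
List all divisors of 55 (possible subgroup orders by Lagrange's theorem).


Lagrange's theorem: |H| divides |G|
|G| = 55
Divisors of 55: 1, 5, 11, 55

Possible subgroup orders: {1, 5, 11, 55}


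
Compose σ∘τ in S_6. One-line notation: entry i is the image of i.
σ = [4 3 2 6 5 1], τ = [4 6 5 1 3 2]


σ∘τ: apply τ first, then σ
1 →τ 4 →σ 6
2 →τ 6 →σ 1
3 →τ 5 →σ 5
4 →τ 1 →σ 4
5 →τ 3 →σ 2
6 →τ 2 →σ 3

σ∘τ = [6 1 5 4 2 3]


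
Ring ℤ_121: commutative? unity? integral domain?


ℤ_121 is a commutative ring with unity 1; 121 = 11×11 is composite, so 11·11 ≡ 0 gives zero divisors (not an integral domain)
Commutative: Yes
Integral domain: No
Has unity: Yes

ℤ_121: Commutative=Yes, Unity=Yes


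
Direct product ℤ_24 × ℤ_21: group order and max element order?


|ℤ_24 × ℤ_21| = 24 × 21 = 504
Max element order = lcm(24,21) = 168
Cyclic? No (gcd=3)

|ℤ_24×ℤ_21| = 504, max element order = 168


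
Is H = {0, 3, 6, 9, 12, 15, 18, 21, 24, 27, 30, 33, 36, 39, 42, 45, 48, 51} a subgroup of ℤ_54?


Subgroup test for H = {0, 3, 6, 9, 12, 15, 18, 21, 24, 27, 30, 33, 36, 39, 42, 45, 48, 51} in (ℤ_54, +):
(1) 0 ∈ H? Yes
(2) Closure: for all a,b ∈ H, (a+b) mod 54 ∈ H? Yes
(3) Inverses: for all a ∈ H, -a mod 54 ∈ H? Yes

Yes, H is a subgroup of ℤ_54


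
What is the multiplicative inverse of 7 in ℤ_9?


Use the extended Euclidean algorithm to write 1 = 7·s + 9·t; then s mod 9 is the inverse.
Euclidean algorithm:
  7 = 0·9 + 7
  9 = 1·7 + 2
  7 = 3·2 + 1
  2 = 2·1 + 0
gcd(7,9) = 1
Back-substitution gives: 7·(4) + 9·(-3) = 1
So 7⁻¹ ≡ 4 ≡ 4 (mod 9)
Check: 7 × 4 = 28 ≡ 1 (mod 9) ✓

7⁻¹ ≡ 4 (mod 9)


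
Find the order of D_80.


|D_n| = 2n (n rotations and n reflections)
|D_80| = 2×80 = 160

|D_80| = 160


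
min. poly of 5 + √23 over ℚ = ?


Let α = 5 + √23. Then α - 5 = √23, so (α - 5)² = 23, giving α² - 10α + 2 = 0. Degree 2 and α ∉ ℚ, so this is the minimal polynomial.

Minimal polynomial: x² - 10x + 2


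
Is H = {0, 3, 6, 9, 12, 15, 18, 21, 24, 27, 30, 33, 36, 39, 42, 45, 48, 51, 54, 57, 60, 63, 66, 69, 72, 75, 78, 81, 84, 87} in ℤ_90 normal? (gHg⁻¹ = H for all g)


H = {0, 3, 6, 9, 12, 15, 18, 21, 24, 27, 30, 33, 36, 39, 42, 45, 48, 51, 54, 57, 60, 63, 66, 69, 72, 75, 78, 81, 84, 87} in ℤ_90
ℤ_90 is abelian; every subgroup of an abelian group is normal

Yes, normal subgroup


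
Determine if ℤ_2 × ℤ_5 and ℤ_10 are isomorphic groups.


Comparing ℤ_2 × ℤ_5 and ℤ_10:
gcd(2,5) = 1, so ℤ_2 × ℤ_5 ≅ ℤ_10 (CRT)

Yes, ℤ_2 × ℤ_5 ≅ ℤ_10


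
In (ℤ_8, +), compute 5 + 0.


Operation: addition mod 8
5 + 0 = (a + b) mod 8 with a = 5, b = 0

5 + 0 = 5


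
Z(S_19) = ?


Z(G) = {g ∈ G | gx = xg for all x ∈ G}
S_n is non-abelian for n ≥ 3; Z(S_19) is trivial

Z(S_19) = {e}


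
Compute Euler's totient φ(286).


Factor n: 286 = 2 × 11 × 13
φ(n) = n · ∏(1 - 1/p) over distinct primes p | n
φ(286) = 286 · (1 - 1/2) · (1 - 1/11) · (1 - 1/13) = 120

φ(286) = 120


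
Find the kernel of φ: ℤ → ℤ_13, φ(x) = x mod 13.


Kernel = preimage of identity
ker(φ) = {x ∈ ℤ : x ≡ 0 (mod 13)} = 13ℤ = {0, ±13, ±26, ...}

ker(φ) = 13ℤ


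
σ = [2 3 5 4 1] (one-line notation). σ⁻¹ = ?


To find σ⁻¹, swap domain and range:
σ(1) = 2 → σ⁻¹(2) = 1
σ(2) = 3 → σ⁻¹(3) = 2
σ(3) = 5 → σ⁻¹(5) = 3
σ(4) = 4 → σ⁻¹(4) = 4
σ(5) = 1 → σ⁻¹(1) = 5

σ⁻¹ = [5 1 2 4 3]


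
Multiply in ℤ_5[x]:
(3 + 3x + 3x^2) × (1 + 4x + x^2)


Expand and collect like terms; reduce coefficients mod 5:
x^0: 3·1 = 3 ≡ 3 (mod 5)
x^1: 3·4 + 3·1 = 15 ≡ 0 (mod 5)
x^2: 3·1 + 3·4 + 3·1 = 18 ≡ 3 (mod 5)
x^3: 3·1 + 3·4 = 15 ≡ 0 (mod 5)
x^4: 3·1 = 3 ≡ 3 (mod 5)
Result: 3 + 3x^2 + 3x^4

f · g = 3 + 3x^2 + 3x^4


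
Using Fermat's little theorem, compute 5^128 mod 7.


Fermat's little theorem: if p is prime and gcd(a,p)=1, then a^(p-1) ≡ 1 (mod p)
p = 7 is prime, gcd(5,7) = 1
Reduce exponent: 128 mod 6 = 2
So 5^128 ≡ 5^2 (mod 7)
5^2 mod 7 = 4

5^128 ≡ 4 (mod 7)


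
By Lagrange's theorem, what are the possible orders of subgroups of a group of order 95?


Lagrange's theorem: |H| divides |G|
|G| = 95
Divisors of 95: 1, 5, 19, 95

Possible subgroup orders: {1, 5, 19, 95}


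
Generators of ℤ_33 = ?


g generates ℤ_n iff gcd(g,n) = 1
Prime factors of 33: 3, 11
Generators are g ∈ {1,...,32} not divisible by any of these primes.
Generators: {1, 2, 4, 5, 7, 8, 10, 13, 14, 16, 17, 19, 20, 23, 25, 26, 28, 29, 31, 32}
Number of generators = φ(33) = 20

Generators of ℤ_33 = {1, 2, 4, 5, 7, 8, 10, 13, 14, 16, 17, 19, 20, 23, 25, 26, 28, 29, 31, 32}


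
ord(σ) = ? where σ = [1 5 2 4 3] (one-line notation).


Cycle decomposition: (2 5 3)
Cycle lengths: 3
Order = lcm(3) = 3

ord(σ) = 3


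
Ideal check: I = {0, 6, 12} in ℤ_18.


Check ideal conditions for I = {0, 6, 12} in ℤ_18:
(1) I is an additive subgroup? Yes
(2) For r ∈ ℤ_18 and a ∈ I: r·a ∈ I? Yes

Yes, I is an ideal of ℤ_18


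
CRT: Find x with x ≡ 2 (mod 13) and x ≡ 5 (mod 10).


m₁ = 13, m₂ = 10, gcd = 1, so CRT applies. M = m₁·m₂ = 130
Let M₁ = M/m₁ = 10, M₂ = M/m₂ = 13
Find y₁ ≡ M₁⁻¹ (mod m₁): 10⁻¹ ≡ 4 (mod 13)
Find y₂ ≡ M₂⁻¹ (mod m₂): 13⁻¹ ≡ 7 (mod 10)
x = a₁·M₁·y₁ + a₂·M₂·y₂ = 2·10·4 + 5·13·7 = 535
Reduce mod 130: x ≡ 15
Check: 15 mod 13 = 2 ✓, 15 mod 10 = 5 ✓

x ≡ 15 (mod 130)


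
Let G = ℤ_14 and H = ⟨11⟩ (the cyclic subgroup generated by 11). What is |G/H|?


|⟨11⟩| = n / gcd(11, 14) = 14 / 1 = 14
H is normal (ℤ_14 is abelian).
|G/H| = |G| / |H| = 14 / 14 = 1

|G/H| = 1


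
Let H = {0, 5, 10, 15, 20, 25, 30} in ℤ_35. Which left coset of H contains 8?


8 + H = {8 + h (mod 35) : h ∈ H}
8+0=8, 8+5=13, 8+10=18, 8+15=23, 8+20=28, 8+25=33, 8+30=3
8 + H = {3, 8, 13, 18, 23, 28, 33} = 3 + H

8 + H = {3, 8, 13, 18, 23, 28, 33}


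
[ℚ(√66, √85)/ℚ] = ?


[ℚ(√66,√85):ℚ] = [ℚ(√66,√85):ℚ(√66)]·[ℚ(√66):ℚ] = 2·2 = 4

[ℚ(√66, √85)/ℚ] = 4


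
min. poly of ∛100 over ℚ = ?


∛100 satisfies x³ - 100 = 0, irreducible over ℚ (no rational root; 100 is not a perfect cube)

Minimal polynomial: x³ - 100


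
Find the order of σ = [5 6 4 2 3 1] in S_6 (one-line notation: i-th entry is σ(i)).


Cycle decomposition: (1 5 3 4 2 6)
Cycle lengths: 6
Order = lcm(6) = 6

ord(σ) = 6


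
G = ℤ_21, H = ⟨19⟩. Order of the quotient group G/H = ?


|⟨19⟩| = n / gcd(19, 21) = 21 / 1 = 21
H is normal (ℤ_21 is abelian).
|G/H| = |G| / |H| = 21 / 21 = 1

|G/H| = 1


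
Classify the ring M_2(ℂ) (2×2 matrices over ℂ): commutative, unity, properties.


Matrix multiplication is non-commutative for n ≥ 2; the identity matrix I is the unity; singular matrices give zero divisors, so not an integral domain
Commutative: No
Integral domain: No
Has unity: Yes

M_2(ℂ) (2×2 matrices over ℂ): Commutative=No, Unity=Yes


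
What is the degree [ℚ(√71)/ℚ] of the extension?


√71 has minimal polynomial x² - 71 (irreducible over ℚ since 71 is squarefree)

[ℚ(√71)/ℚ] = 2


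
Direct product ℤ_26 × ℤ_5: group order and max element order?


|ℤ_26 × ℤ_5| = 26 × 5 = 130
Max element order = lcm(26,5) = 130
Cyclic? Yes (gcd=1)

|ℤ_26×ℤ_5| = 130, max element order = 130


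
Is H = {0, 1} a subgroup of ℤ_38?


Subgroup test for H = {0, 1} in (ℤ_38, +):
(1) 0 ∈ H? Yes
(2) Closure: for all a,b ∈ H, (a+b) mod 38 ∈ H? No  [counterexample: 1 + 1 = 2 ∉ H]
(3) Inverses: for all a ∈ H, -a mod 38 ∈ H? No

No, H is not a subgroup of ℤ_38


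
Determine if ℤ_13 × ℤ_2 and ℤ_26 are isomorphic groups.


Comparing ℤ_13 × ℤ_2 and ℤ_26:
gcd(13,2) = 1, so ℤ_13 × ℤ_2 ≅ ℤ_26 (CRT)

Yes, ℤ_13 × ℤ_2 ≅ ℤ_26


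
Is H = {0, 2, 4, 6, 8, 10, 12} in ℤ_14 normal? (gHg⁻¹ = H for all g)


H = {0, 2, 4, 6, 8, 10, 12} in ℤ_14
ℤ_14 is abelian; every subgroup of an abelian group is normal

Yes, normal subgroup


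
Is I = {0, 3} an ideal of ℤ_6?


Check ideal conditions for I = {0, 3} in ℤ_6:
(1) I is an additive subgroup? Yes
(2) For r ∈ ℤ_6 and a ∈ I: r·a ∈ I? Yes

Yes, I is an ideal of ℤ_6


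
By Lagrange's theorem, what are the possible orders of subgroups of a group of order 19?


Lagrange's theorem: |H| divides |G|
|G| = 19
Divisors of 19: 1, 19

Possible subgroup orders: {1, 19}


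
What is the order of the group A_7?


|A_n| = n!/2 (even permutations)
|A_7| = 7!/2 = 5040/2 = 2520

|A_7| = 2520


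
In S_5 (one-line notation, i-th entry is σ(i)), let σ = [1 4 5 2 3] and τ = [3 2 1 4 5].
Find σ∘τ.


σ∘τ: apply τ first, then σ
1 →τ 3 →σ 5
2 →τ 2 →σ 4
3 →τ 1 →σ 1
4 →τ 4 →σ 2
5 →τ 5 →σ 3

σ∘τ = [5 4 1 2 3]


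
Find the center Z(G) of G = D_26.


Z(G) = {g ∈ G | gx = xg for all x ∈ G}
For even n, Z(D_n) = {e, r^(n/2)}: the 180° rotation r^13 commutes with every reflection and rotation

Z(D_26) = {e, r^13}


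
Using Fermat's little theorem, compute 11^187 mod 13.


Fermat's little theorem: if p is prime and gcd(a,p)=1, then a^(p-1) ≡ 1 (mod p)
p = 13 is prime, gcd(11,13) = 1
Reduce exponent: 187 mod 12 = 7
So 11^187 ≡ 11^7 (mod 13)
11^7 mod 13 = 2

11^187 ≡ 2 (mod 13)


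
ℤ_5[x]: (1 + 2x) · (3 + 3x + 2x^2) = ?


Expand and collect like terms; reduce coefficients mod 5:
x^0: 1·3 = 3 ≡ 3 (mod 5)
x^1: 1·3 + 2·3 = 9 ≡ 4 (mod 5)
x^2: 1·2 + 2·3 = 8 ≡ 3 (mod 5)
x^3: 2·2 = 4 ≡ 4 (mod 5)
Result: 3 + 4x + 3x^2 + 4x^3

f · g = 3 + 4x + 3x^2 + 4x^3


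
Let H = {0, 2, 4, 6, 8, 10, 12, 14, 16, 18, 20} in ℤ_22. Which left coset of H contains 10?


10 + H = {10 + h (mod 22) : h ∈ H}
10+0=10, 10+2=12, 10+4=14, 10+6=16, 10+8=18, 10+10=20, 10+12=0, 10+14=2, 10+16=4, 10+18=6, 10+20=8
10 + H = {0, 2, 4, 6, 8, 10, 12, 14, 16, 18, 20} = 0 + H

10 + H = {0, 2, 4, 6, 8, 10, 12, 14, 16, 18, 20}


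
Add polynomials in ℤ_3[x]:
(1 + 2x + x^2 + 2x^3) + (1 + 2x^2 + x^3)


Add coefficients mod 3:
x^0: 1 + 1 = 2 (mod 3)
x^1: 2 + 0 = 2 (mod 3)
x^2: 1 + 2 = 0 (mod 3)
x^3: 2 + 1 = 0 (mod 3)
Result: 2 + 2x

f + g = 2 + 2x


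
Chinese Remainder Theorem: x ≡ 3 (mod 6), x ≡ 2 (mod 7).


m₁ = 6, m₂ = 7, gcd = 1, so CRT applies. M = m₁·m₂ = 42
Let M₁ = M/m₁ = 7, M₂ = M/m₂ = 6
Find y₁ ≡ M₁⁻¹ (mod m₁): 7⁻¹ ≡ 1 (mod 6)
Find y₂ ≡ M₂⁻¹ (mod m₂): 6⁻¹ ≡ 6 (mod 7)
x = a₁·M₁·y₁ + a₂·M₂·y₂ = 3·7·1 + 2·6·6 = 93
Reduce mod 42: x ≡ 9
Check: 9 mod 6 = 3 ✓, 9 mod 7 = 2 ✓

x ≡ 9 (mod 42)


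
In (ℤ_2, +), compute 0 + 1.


Operation: addition mod 2
0 + 1 = (a + b) mod 2 with a = 0, b = 1

0 + 1 = 1


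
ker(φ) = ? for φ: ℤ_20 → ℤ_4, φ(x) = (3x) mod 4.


Kernel = preimage of identity
ker(φ) = {x ∈ ℤ_20 : 3x ≡ 0 (mod 4)}. Since 4 | 20, φ is well-defined. The kernel is the cyclic subgroup ⟨4⟩ of ℤ_20 (order 5), i.e. {0, 4, 8, 12, 16}

ker(φ) = {0, 4, 8, 12, 16}


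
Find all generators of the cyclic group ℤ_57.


g generates ℤ_n iff gcd(g,n) = 1
Prime factors of 57: 3, 19
Generators are g ∈ {1,...,56} not divisible by any of these primes.
Generators: {1, 2, 4, 5, 7, 8, 10, 11, 13, 14, 16, 17, 20, 22, 23, 25, 26, 28, 29, 31, 32, 34, 35, 37, 40, 41, 43, 44, 46, 47, 49, 50, 52, 53, 55, 56}
Number of generators = φ(57) = 36

Generators of ℤ_57 = {1, 2, 4, 5, 7, 8, 10, 11, 13, 14, 16, 17, 20, 22, 23, 25, 26, 28, 29, 31, 32, 34, 35, 37, 40, 41, 43, 44, 46, 47, 49, 50, 52, 53, 55, 56}


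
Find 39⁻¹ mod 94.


Use the extended Euclidean algorithm to write 1 = 39·s + 94·t; then s mod 94 is the inverse.
Euclidean algorithm:
  39 = 0·94 + 39
  94 = 2·39 + 16
  39 = 2·16 + 7
  16 = 2·7 + 2
  7 = 3·2 + 1
  2 = 2·1 + 0
gcd(39,94) = 1
Back-substitution gives: 39·(41) + 94·(-17) = 1
So 39⁻¹ ≡ 41 ≡ 41 (mod 94)
Check: 39 × 41 = 1599 ≡ 1 (mod 94) ✓

39⁻¹ ≡ 41 (mod 94)


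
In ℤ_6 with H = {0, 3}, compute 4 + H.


4 + H = {4 + h (mod 6) : h ∈ H}
4+0=4, 4+3=1
4 + H = {1, 4} = 1 + H

4 + H = {1, 4}


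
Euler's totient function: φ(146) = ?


Factor n: 146 = 2 × 73
φ(n) = n · ∏(1 - 1/p) over distinct primes p | n
φ(146) = 146 · (1 - 1/2) · (1 - 1/73) = 72

φ(146) = 72


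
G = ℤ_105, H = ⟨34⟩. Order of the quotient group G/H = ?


|⟨34⟩| = n / gcd(34, 105) = 105 / 1 = 105
H is normal (ℤ_105 is abelian).
|G/H| = |G| / |H| = 105 / 105 = 1

|G/H| = 1


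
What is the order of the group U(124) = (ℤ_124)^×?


U(n) is the group of units mod n; |U(n)| = φ(n)
|U(124)| = φ(124) = 60

|U(124) = (ℤ_124)^×| = 60


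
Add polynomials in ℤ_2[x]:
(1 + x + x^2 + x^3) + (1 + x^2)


Add coefficients mod 2:
x^0: 1 + 1 = 0 (mod 2)
x^1: 1 + 0 = 1 (mod 2)
x^2: 1 + 1 = 0 (mod 2)
x^3: 1 + 0 = 1 (mod 2)
Result: x + x^3

f + g = x + x^3


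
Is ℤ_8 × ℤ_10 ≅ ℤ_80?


Comparing ℤ_8 × ℤ_10 and ℤ_80:
gcd(8,10) = 2 ≠ 1. Max element order in ℤ_8×ℤ_10 is lcm(8,10) = 40 < 80, so it has no element of order 80

No, ℤ_8 × ℤ_10 ≇ ℤ_80


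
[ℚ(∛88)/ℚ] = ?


∛88 has minimal polynomial x³ - 88 (irreducible over ℚ since 88 is not a perfect cube)

[ℚ(∛88)/ℚ] = 3


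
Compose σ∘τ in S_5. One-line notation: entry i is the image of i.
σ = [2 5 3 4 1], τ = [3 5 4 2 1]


σ∘τ: apply τ first, then σ
1 →τ 3 →σ 3
2 →τ 5 →σ 1
3 →τ 4 →σ 4
4 →τ 2 →σ 5
5 →τ 1 →σ 2

σ∘τ = [3 1 4 5 2]


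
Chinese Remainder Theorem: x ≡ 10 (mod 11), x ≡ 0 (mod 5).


m₁ = 11, m₂ = 5, gcd = 1, so CRT applies. M = m₁·m₂ = 55
Let M₁ = M/m₁ = 5, M₂ = M/m₂ = 11
Find y₁ ≡ M₁⁻¹ (mod m₁): 5⁻¹ ≡ 9 (mod 11)
Find y₂ ≡ M₂⁻¹ (mod m₂): 11⁻¹ ≡ 1 (mod 5)
x = a₁·M₁·y₁ + a₂·M₂·y₂ = 10·5·9 + 0·11·1 = 450
Reduce mod 55: x ≡ 10
Check: 10 mod 11 = 10 ✓, 10 mod 5 = 0 ✓

x ≡ 10 (mod 55)


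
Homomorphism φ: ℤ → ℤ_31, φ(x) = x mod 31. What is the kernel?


Kernel = preimage of identity
ker(φ) = {x ∈ ℤ : x ≡ 0 (mod 31)} = 31ℤ = {0, ±31, ±62, ...}

ker(φ) = 31ℤ


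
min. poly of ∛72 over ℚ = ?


∛72 satisfies x³ - 72 = 0, irreducible over ℚ (no rational root; 72 is not a perfect cube)

Minimal polynomial: x³ - 72


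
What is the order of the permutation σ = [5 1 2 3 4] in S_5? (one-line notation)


Cycle decomposition: (1 5 4 3 2)
Cycle lengths: 5
Order = lcm(5) = 5

ord(σ) = 5


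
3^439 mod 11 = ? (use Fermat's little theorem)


Fermat's little theorem: if p is prime and gcd(a,p)=1, then a^(p-1) ≡ 1 (mod p)
p = 11 is prime, gcd(3,11) = 1
Reduce exponent: 439 mod 10 = 9
So 3^439 ≡ 3^9 (mod 11)
3^9 mod 11 = 4

3^439 ≡ 4 (mod 11)


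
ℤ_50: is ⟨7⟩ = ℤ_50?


g generates ℤ_n iff gcd(g, n) = 1
gcd(7, 50) = 1
Since gcd = 1, 7 is a generator.

Yes, 7 generates ℤ_50


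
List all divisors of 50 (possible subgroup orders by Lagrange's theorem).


Lagrange's theorem: |H| divides |G|
|G| = 50
Divisors of 50: 1, 2, 5, 10, 25, 50

Possible subgroup orders: {1, 2, 5, 10, 25, 50}


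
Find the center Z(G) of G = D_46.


Z(G) = {g ∈ G | gx = xg for all x ∈ G}
For even n, Z(D_n) = {e, r^(n/2)}: the 180° rotation r^23 commutes with every reflection and rotation

Z(D_46) = {e, r^23}


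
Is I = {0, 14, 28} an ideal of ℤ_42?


Check ideal conditions for I = {0, 14, 28} in ℤ_42:
(1) I is an additive subgroup? Yes
(2) For r ∈ ℤ_42 and a ∈ I: r·a ∈ I? Yes

Yes, I is an ideal of ℤ_42


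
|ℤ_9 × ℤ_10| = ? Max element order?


|ℤ_9 × ℤ_10| = 9 × 10 = 90
Max element order = lcm(9,10) = 90
Cyclic? Yes (gcd=1)

|ℤ_9×ℤ_10| = 90, max element order = 90


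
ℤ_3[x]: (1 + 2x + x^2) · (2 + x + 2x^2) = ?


Expand and collect like terms; reduce coefficients mod 3:
x^0: 1·2 = 2 ≡ 2 (mod 3)
x^1: 1·1 + 2·2 = 5 ≡ 2 (mod 3)
x^2: 1·2 + 2·1 + 1·2 = 6 ≡ 0 (mod 3)
x^3: 2·2 + 1·1 = 5 ≡ 2 (mod 3)
x^4: 1·2 = 2 ≡ 2 (mod 3)
Result: 2 + 2x + 2x^3 + 2x^4

f · g = 2 + 2x + 2x^3 + 2x^4


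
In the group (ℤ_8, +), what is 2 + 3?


Operation: addition mod 8
2 + 3 = (a + b) mod 8 with a = 2, b = 3

2 + 3 = 5


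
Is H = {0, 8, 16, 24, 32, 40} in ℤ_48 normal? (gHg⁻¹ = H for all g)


H = {0, 8, 16, 24, 32, 40} in ℤ_48
ℤ_48 is abelian; every subgroup of an abelian group is normal

Yes, normal subgroup


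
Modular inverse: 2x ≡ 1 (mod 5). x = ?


Use the extended Euclidean algorithm to write 1 = 2·s + 5·t; then s mod 5 is the inverse.
Euclidean algorithm:
  2 = 0·5 + 2
  5 = 2·2 + 1
  2 = 2·1 + 0
gcd(2,5) = 1
Back-substitution gives: 2·(-2) + 5·(1) = 1
So 2⁻¹ ≡ -2 ≡ 3 (mod 5)
Check: 2 × 3 = 6 ≡ 1 (mod 5) ✓

2⁻¹ ≡ 3 (mod 5)


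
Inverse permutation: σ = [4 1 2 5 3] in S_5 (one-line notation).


To find σ⁻¹, swap domain and range:
σ(1) = 4 → σ⁻¹(4) = 1
σ(2) = 1 → σ⁻¹(1) = 2
σ(3) = 2 → σ⁻¹(2) = 3
σ(4) = 5 → σ⁻¹(5) = 4
σ(5) = 3 → σ⁻¹(3) = 5

σ⁻¹ = [2 3 5 1 4]


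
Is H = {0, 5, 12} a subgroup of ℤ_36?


Subgroup test for H = {0, 5, 12} in (ℤ_36, +):
(1) 0 ∈ H? Yes
(2) Closure: for all a,b ∈ H, (a+b) mod 36 ∈ H? No  [counterexample: 5 + 5 = 10 ∉ H]
(3) Inverses: for all a ∈ H, -a mod 36 ∈ H? No

No, H is not a subgroup of ℤ_36


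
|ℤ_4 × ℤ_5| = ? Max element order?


|ℤ_4 × ℤ_5| = 4 × 5 = 20
Max element order = lcm(4,5) = 20
Cyclic? Yes (gcd=1)

|ℤ_4×ℤ_5| = 20, max element order = 20


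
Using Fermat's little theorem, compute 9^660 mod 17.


Fermat's little theorem: if p is prime and gcd(a,p)=1, then a^(p-1) ≡ 1 (mod p)
p = 17 is prime, gcd(9,17) = 1
Reduce exponent: 660 mod 16 = 4
So 9^660 ≡ 9^4 (mod 17)
9^4 mod 17 = 16

9^660 ≡ 16 (mod 17)


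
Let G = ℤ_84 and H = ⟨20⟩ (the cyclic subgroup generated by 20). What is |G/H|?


|⟨20⟩| = n / gcd(20, 84) = 84 / 4 = 21
H is normal (ℤ_84 is abelian).
|G/H| = |G| / |H| = 84 / 21 = 4

|G/H| = 4


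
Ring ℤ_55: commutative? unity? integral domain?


ℤ_55 is a commutative ring with unity 1; 55 = 5×11 is composite, so 5·11 ≡ 0 gives zero divisors (not an integral domain)
Commutative: Yes
Integral domain: No
Has unity: Yes

ℤ_55: Commutative=Yes, Unity=Yes


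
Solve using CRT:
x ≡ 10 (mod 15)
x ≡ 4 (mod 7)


m₁ = 15, m₂ = 7, gcd = 1, so CRT applies. M = m₁·m₂ = 105
Let M₁ = M/m₁ = 7, M₂ = M/m₂ = 15
Find y₁ ≡ M₁⁻¹ (mod m₁): 7⁻¹ ≡ 13 (mod 15)
Find y₂ ≡ M₂⁻¹ (mod m₂): 15⁻¹ ≡ 1 (mod 7)
x = a₁·M₁·y₁ + a₂·M₂·y₂ = 10·7·13 + 4·15·1 = 970
Reduce mod 105: x ≡ 25
Check: 25 mod 15 = 10 ✓, 25 mod 7 = 4 ✓

x ≡ 25 (mod 105)


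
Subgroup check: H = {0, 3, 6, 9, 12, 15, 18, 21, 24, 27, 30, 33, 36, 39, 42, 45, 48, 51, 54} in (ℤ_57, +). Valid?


Subgroup test for H = {0, 3, 6, 9, 12, 15, 18, 21, 24, 27, 30, 33, 36, 39, 42, 45, 48, 51, 54} in (ℤ_57, +):
(1) 0 ∈ H? Yes
(2) Closure: for all a,b ∈ H, (a+b) mod 57 ∈ H? Yes
(3) Inverses: for all a ∈ H, -a mod 57 ∈ H? Yes

Yes, H is a subgroup of ℤ_57


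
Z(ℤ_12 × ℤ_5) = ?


Z(G) = {g ∈ G | gx = xg for all x ∈ G}
Direct product of abelian groups is abelian, so Z(G) = G

Z(ℤ_12 × ℤ_5) = ℤ_12 × ℤ_5


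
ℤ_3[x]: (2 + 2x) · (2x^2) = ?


Expand and collect like terms; reduce coefficients mod 3:
x^0: 2·0 = 0 ≡ 0 (mod 3)
x^1: 2·0 + 2·0 = 0 ≡ 0 (mod 3)
x^2: 2·2 + 2·0 = 4 ≡ 1 (mod 3)
x^3: 2·2 = 4 ≡ 1 (mod 3)
Result: x^2 + x^3

f · g = x^2 + x^3


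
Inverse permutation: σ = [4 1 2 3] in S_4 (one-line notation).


To find σ⁻¹, swap domain and range:
σ(1) = 4 → σ⁻¹(4) = 1
σ(2) = 1 → σ⁻¹(1) = 2
σ(3) = 2 → σ⁻¹(2) = 3
σ(4) = 3 → σ⁻¹(3) = 4

σ⁻¹ = [2 3 4 1]


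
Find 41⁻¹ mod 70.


Use the extended Euclidean algorithm to write 1 = 41·s + 70·t; then s mod 70 is the inverse.
Euclidean algorithm:
  41 = 0·70 + 41
  70 = 1·41 + 29
  41 = 1·29 + 12
  29 = 2·12 + 5
  12 = 2·5 + 2
  5 = 2·2 + 1
  2 = 2·1 + 0
gcd(41,70) = 1
Back-substitution gives: 41·(-29) + 70·(17) = 1
So 41⁻¹ ≡ -29 ≡ 41 (mod 70)
Check: 41 × 41 = 1681 ≡ 1 (mod 70) ✓

41⁻¹ ≡ 41 (mod 70)


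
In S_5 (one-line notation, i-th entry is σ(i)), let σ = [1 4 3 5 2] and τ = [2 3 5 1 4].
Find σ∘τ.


σ∘τ: apply τ first, then σ
1 →τ 2 →σ 4
2 →τ 3 →σ 3
3 →τ 5 →σ 2
4 →τ 1 →σ 1
5 →τ 4 →σ 5

σ∘τ = [4 3 2 1 5]


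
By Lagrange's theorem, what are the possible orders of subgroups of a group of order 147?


Lagrange's theorem: |H| divides |G|
|G| = 147
Divisors of 147: 1, 3, 7, 21, 49, 147

Possible subgroup orders: {1, 3, 7, 21, 49, 147}


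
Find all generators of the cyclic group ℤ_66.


g generates ℤ_n iff gcd(g,n) = 1
Prime factors of 66: 2, 3, 11
Generators are g ∈ {1,...,65} not divisible by any of these primes.
Generators: {1, 5, 7, 13, 17, 19, 23, 25, 29, 31, 35, 37, 41, 43, 47, 49, 53, 59, 61, 65}
Number of generators = φ(66) = 20

Generators of ℤ_66 = {1, 5, 7, 13, 17, 19, 23, 25, 29, 31, 35, 37, 41, 43, 47, 49, 53, 59, 61, 65}


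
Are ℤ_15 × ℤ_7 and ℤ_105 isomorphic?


Comparing ℤ_15 × ℤ_7 and ℤ_105:
gcd(15,7) = 1, so ℤ_15 × ℤ_7 ≅ ℤ_105 (CRT)

Yes, ℤ_15 × ℤ_7 ≅ ℤ_105


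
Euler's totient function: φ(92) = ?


Factor n: 92 = 2^2 × 23
φ(n) = n · ∏(1 - 1/p) over distinct primes p | n
φ(92) = 92 · (1 - 1/2) · (1 - 1/23) = 44

φ(92) = 44


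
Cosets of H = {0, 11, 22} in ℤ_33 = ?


H = {0, 11, 22}, |H| = 3
Number of cosets = |G|/|H| = 33/3 = 11
0 + H = {0, 11, 22}
1 + H = {1, 12, 23}
2 + H = {2, 13, 24}
3 + H = {3, 14, 25}
4 + H = {4, 15, 26}
5 + H = {5, 16, 27}
6 + H = {6, 17, 28}
7 + H = {7, 18, 29}
8 + H = {8, 19, 30}
9 + H = {9, 20, 31}
10 + H = {10, 21, 32}

Cosets: 0+H={0,11,22}; 1+H={1,12,23}; 2+H={2,13,24}; 3+H={3,14,25}; 4+H={4,15,26}; 5+H={5,16,27}; 6+H={6,17,28}; 7+H={7,18,29}; 8+H={8,19,30}; 9+H={9,20,31}; 10+H={10,21,32}


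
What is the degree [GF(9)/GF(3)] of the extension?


GF(9) = GF(3^2), so the extension degree is 2

[GF(9)/GF(3)] = 2


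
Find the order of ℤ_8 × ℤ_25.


|A × B| = |A| · |B|
|ℤ_8 × ℤ_25| = 8 × 25 = 200

|ℤ_8 × ℤ_25| = 200


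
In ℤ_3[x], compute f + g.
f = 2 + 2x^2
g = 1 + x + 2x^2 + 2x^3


Add coefficients mod 3:
x^0: 2 + 1 = 0 (mod 3)
x^1: 0 + 1 = 1 (mod 3)
x^2: 2 + 2 = 1 (mod 3)
x^3: 0 + 2 = 2 (mod 3)
Result: x + x^2 + 2x^3

f + g = x + x^2 + 2x^3


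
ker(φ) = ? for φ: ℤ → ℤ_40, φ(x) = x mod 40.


Kernel = preimage of identity
ker(φ) = {x ∈ ℤ : x ≡ 0 (mod 40)} = 40ℤ = {0, ±40, ±80, ...}

ker(φ) = 40ℤ


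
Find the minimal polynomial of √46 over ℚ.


√46 satisfies x² - 46 = 0, irreducible over ℚ since 46 is squarefree

Minimal polynomial: x² - 46


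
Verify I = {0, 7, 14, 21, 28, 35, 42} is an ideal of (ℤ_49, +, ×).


Check ideal conditions for I = {0, 7, 14, 21, 28, 35, 42} in ℤ_49:
(1) I is an additive subgroup? Yes
(2) For r ∈ ℤ_49 and a ∈ I: r·a ∈ I? Yes

Yes, I is an ideal of ℤ_49


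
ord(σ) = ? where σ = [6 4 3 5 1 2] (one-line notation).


Cycle decomposition: (1 6 2 4 5)
Cycle lengths: 5
Order = lcm(5) = 5

ord(σ) = 5


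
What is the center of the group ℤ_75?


Z(G) = {g ∈ G | gx = xg for all x ∈ G}
ℤ_75 is abelian, so Z(G) = G

Z(ℤ_75) = ℤ_75


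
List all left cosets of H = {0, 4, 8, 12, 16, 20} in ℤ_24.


H = {0, 4, 8, 12, 16, 20}, |H| = 6
Number of cosets = |G|/|H| = 24/6 = 4
0 + H = {0, 4, 8, 12, 16, 20}
1 + H = {1, 5, 9, 13, 17, 21}
2 + H = {2, 6, 10, 14, 18, 22}
3 + H = {3, 7, 11, 15, 19, 23}

Cosets: 0+H={0,4,8,12,16,20}; 1+H={1,5,9,13,17,21}; 2+H={2,6,10,14,18,22}; 3+H={3,7,11,15,19,23}


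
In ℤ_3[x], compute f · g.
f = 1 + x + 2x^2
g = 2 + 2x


Expand and collect like terms; reduce coefficients mod 3:
x^0: 1·2 = 2 ≡ 2 (mod 3)
x^1: 1·2 + 1·2 = 4 ≡ 1 (mod 3)
x^2: 1·2 + 2·2 = 6 ≡ 0 (mod 3)
x^3: 2·2 = 4 ≡ 1 (mod 3)
Result: 2 + x + x^3

f · g = 2 + x + x^3


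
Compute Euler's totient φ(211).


Factor n: 211 = 211
φ(n) = n · ∏(1 - 1/p) over distinct primes p | n
φ(211) = 211 · (1 - 1/211) = 210

φ(211) = 210


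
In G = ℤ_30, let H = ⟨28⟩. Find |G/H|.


|⟨28⟩| = n / gcd(28, 30) = 30 / 2 = 15
H is normal (ℤ_30 is abelian).
|G/H| = |G| / |H| = 30 / 15 = 2

|G/H| = 2


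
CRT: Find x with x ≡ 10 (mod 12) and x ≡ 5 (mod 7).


m₁ = 12, m₂ = 7, gcd = 1, so CRT applies. M = m₁·m₂ = 84
Let M₁ = M/m₁ = 7, M₂ = M/m₂ = 12
Find y₁ ≡ M₁⁻¹ (mod m₁): 7⁻¹ ≡ 7 (mod 12)
Find y₂ ≡ M₂⁻¹ (mod m₂): 12⁻¹ ≡ 3 (mod 7)
x = a₁·M₁·y₁ + a₂·M₂·y₂ = 10·7·7 + 5·12·3 = 670
Reduce mod 84: x ≡ 82
Check: 82 mod 12 = 10 ✓, 82 mod 7 = 5 ✓

x ≡ 82 (mod 84)


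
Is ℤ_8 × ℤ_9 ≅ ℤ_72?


Comparing ℤ_8 × ℤ_9 and ℤ_72:
gcd(8,9) = 1, so ℤ_8 × ℤ_9 ≅ ℤ_72 (CRT)

Yes, ℤ_8 × ℤ_9 ≅ ℤ_72


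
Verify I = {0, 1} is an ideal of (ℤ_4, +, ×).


Check ideal conditions for I = {0, 1} in ℤ_4:
(1) I is an additive subgroup? No
(2) For r ∈ ℤ_4 and a ∈ I: r·a ∈ I? No  [counterexample: r=2, a=1, r·a mod 4 = 2 ∉ I]

No, I is not an ideal of ℤ_4


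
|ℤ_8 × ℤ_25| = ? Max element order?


|ℤ_8 × ℤ_25| = 8 × 25 = 200
Max element order = lcm(8,25) = 200
Cyclic? Yes (gcd=1)

|ℤ_8×ℤ_25| = 200, max element order = 200


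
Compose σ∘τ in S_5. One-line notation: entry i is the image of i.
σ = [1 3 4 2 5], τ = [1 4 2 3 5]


σ∘τ: apply τ first, then σ
1 →τ 1 →σ 1
2 →τ 4 →σ 2
3 →τ 2 →σ 3
4 →τ 3 →σ 4
5 →τ 5 →σ 5

σ∘τ = [1 2 3 4 5]


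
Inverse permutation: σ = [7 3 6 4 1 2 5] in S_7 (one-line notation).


To find σ⁻¹, swap domain and range:
σ(1) = 7 → σ⁻¹(7) = 1
σ(2) = 3 → σ⁻¹(3) = 2
σ(3) = 6 → σ⁻¹(6) = 3
σ(4) = 4 → σ⁻¹(4) = 4
σ(5) = 1 → σ⁻¹(1) = 5
σ(6) = 2 → σ⁻¹(2) = 6
σ(7) = 5 → σ⁻¹(5) = 7

σ⁻¹ = [5 6 2 4 7 3 1]


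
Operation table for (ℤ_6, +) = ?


Elements: {0, 1, 2, 3, 4, 5}
Operation: addition mod 6
Entry (a, b) = (a + b) mod 6

Cayley table:
  | 0 | 1 | 2 | 3 | 4 | 5
0 | 0 | 1 | 2 | 3 | 4 | 5
1 | 1 | 2 | 3 | 4 | 5 | 0
2 | 2 | 3 | 4 | 5 | 0 | 1
3 | 3 | 4 | 5 | 0 | 1 | 2
4 | 4 | 5 | 0 | 1 | 2 | 3
5 | 5 | 0 | 1 | 2 | 3 | 4


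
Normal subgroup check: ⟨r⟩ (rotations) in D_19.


H = ⟨r⟩ (rotations) in D_19
The rotation subgroup ⟨r⟩ has index 2 in D_19, so it is normal

Yes, normal subgroup


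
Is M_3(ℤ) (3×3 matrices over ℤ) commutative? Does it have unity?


Matrix multiplication is non-commutative for n ≥ 2; the identity matrix I is the unity; singular matrices give zero divisors, so not an integral domain
Commutative: No
Integral domain: No
Has unity: Yes

M_3(ℤ) (3×3 matrices over ℤ): Commutative=No, Unity=Yes


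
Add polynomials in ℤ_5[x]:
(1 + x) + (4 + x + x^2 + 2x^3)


Add coefficients mod 5:
x^0: 1 + 4 = 0 (mod 5)
x^1: 1 + 1 = 2 (mod 5)
x^2: 0 + 1 = 1 (mod 5)
x^3: 0 + 2 = 2 (mod 5)
Result: 2x + x^2 + 2x^3

f + g = 2x + x^2 + 2x^3


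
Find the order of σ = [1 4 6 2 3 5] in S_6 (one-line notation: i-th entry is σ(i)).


Cycle decomposition: (2 4) (3 6 5)
Cycle lengths: 2, 3
Order = lcm(2, 3) = 6

ord(σ) = 6


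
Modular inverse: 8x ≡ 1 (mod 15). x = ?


Use the extended Euclidean algorithm to write 1 = 8·s + 15·t; then s mod 15 is the inverse.
Euclidean algorithm:
  8 = 0·15 + 8
  15 = 1·8 + 7
  8 = 1·7 + 1
  7 = 7·1 + 0
gcd(8,15) = 1
Back-substitution gives: 8·(2) + 15·(-1) = 1
So 8⁻¹ ≡ 2 ≡ 2 (mod 15)
Check: 8 × 2 = 16 ≡ 1 (mod 15) ✓

8⁻¹ ≡ 2 (mod 15)


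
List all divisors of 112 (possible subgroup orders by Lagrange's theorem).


Lagrange's theorem: |H| divides |G|
|G| = 112
Divisors of 112: 1, 2, 4, 7, 8, 14, 16, 28, 56, 112

Possible subgroup orders: {1, 2, 4, 7, 8, 14, 16, 28, 56, 112}


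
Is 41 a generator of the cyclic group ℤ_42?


g generates ℤ_n iff gcd(g, n) = 1
gcd(41, 42) = 1
Since gcd = 1, 41 is a generator.

Yes, 41 generates ℤ_42


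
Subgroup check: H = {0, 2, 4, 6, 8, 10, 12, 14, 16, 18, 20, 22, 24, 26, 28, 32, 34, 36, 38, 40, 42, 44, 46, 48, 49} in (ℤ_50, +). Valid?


Subgroup test for H = {0, 2, 4, 6, 8, 10, 12, 14, 16, 18, 20, 22, 24, 26, 28, 32, 34, 36, 38, 40, 42, 44, 46, 48, 49} in (ℤ_50, +):
(1) 0 ∈ H? Yes
(2) Closure: for all a,b ∈ H, (a+b) mod 50 ∈ H? No  [counterexample: 2 + 28 = 30 ∉ H]
(3) Inverses: for all a ∈ H, -a mod 50 ∈ H? No

No, H is not a subgroup of ℤ_50


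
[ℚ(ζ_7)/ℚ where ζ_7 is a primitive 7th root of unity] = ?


[ℚ(ζ_n):ℚ] = deg Φ_n(x) = φ(n). Here φ(7) = 6

[ℚ(ζ_7)/ℚ where ζ_7 is a primitive 7th root of unity] = 6


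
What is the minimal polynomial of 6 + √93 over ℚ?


Let α = 6 + √93. Then α - 6 = √93, so (α - 6)² = 93, giving α² - 12α - 57 = 0. Degree 2 and α ∉ ℚ, so this is the minimal polynomial.

Minimal polynomial: x² - 12x - 57


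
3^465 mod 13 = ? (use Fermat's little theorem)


Fermat's little theorem: if p is prime and gcd(a,p)=1, then a^(p-1) ≡ 1 (mod p)
p = 13 is prime, gcd(3,13) = 1
Reduce exponent: 465 mod 12 = 9
So 3^465 ≡ 3^9 (mod 13)
3^9 mod 13 = 1

3^465 ≡ 1 (mod 13)


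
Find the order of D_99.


|D_n| = 2n (n rotations and n reflections)
|D_99| = 2×99 = 198

|D_99| = 198


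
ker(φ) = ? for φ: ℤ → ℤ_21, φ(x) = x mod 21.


Kernel = preimage of identity
ker(φ) = {x ∈ ℤ : x ≡ 0 (mod 21)} = 21ℤ = {0, ±21, ±42, ...}

ker(φ) = 21ℤ


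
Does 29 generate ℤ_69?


g generates ℤ_n iff gcd(g, n) = 1
gcd(29, 69) = 1
Since gcd = 1, 29 is a generator.

Yes, 29 generates ℤ_69


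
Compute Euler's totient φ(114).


Factor n: 114 = 2 × 3 × 19
φ(n) = n · ∏(1 - 1/p) over distinct primes p | n
φ(114) = 114 · (1 - 1/2) · (1 - 1/3) · (1 - 1/19) = 36

φ(114) = 36


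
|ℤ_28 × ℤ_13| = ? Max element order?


|ℤ_28 × ℤ_13| = 28 × 13 = 364
Max element order = lcm(28,13) = 364
Cyclic? Yes (gcd=1)

|ℤ_28×ℤ_13| = 364, max element order = 364


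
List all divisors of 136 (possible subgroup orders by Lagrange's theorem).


Lagrange's theorem: |H| divides |G|
|G| = 136
Divisors of 136: 1, 2, 4, 8, 17, 34, 68, 136

Possible subgroup orders: {1, 2, 4, 8, 17, 34, 68, 136}


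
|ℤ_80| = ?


ℤ_n has n elements.

|ℤ_80| = 80


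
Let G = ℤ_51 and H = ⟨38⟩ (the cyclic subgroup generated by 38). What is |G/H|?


|⟨38⟩| = n / gcd(38, 51) = 51 / 1 = 51
H is normal (ℤ_51 is abelian).
|G/H| = |G| / |H| = 51 / 51 = 1

|G/H| = 1


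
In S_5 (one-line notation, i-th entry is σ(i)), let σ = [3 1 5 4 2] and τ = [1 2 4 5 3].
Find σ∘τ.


σ∘τ: apply τ first, then σ
1 →τ 1 →σ 3
2 →τ 2 →σ 1
3 →τ 4 →σ 4
4 →τ 5 →σ 2
5 →τ 3 →σ 5

σ∘τ = [3 1 4 2 5]


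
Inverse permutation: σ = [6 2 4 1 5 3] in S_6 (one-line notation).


To find σ⁻¹, swap domain and range:
σ(1) = 6 → σ⁻¹(6) = 1
σ(2) = 2 → σ⁻¹(2) = 2
σ(3) = 4 → σ⁻¹(4) = 3
σ(4) = 1 → σ⁻¹(1) = 4
σ(5) = 5 → σ⁻¹(5) = 5
σ(6) = 3 → σ⁻¹(3) = 6

σ⁻¹ = [4 2 6 3 5 1]


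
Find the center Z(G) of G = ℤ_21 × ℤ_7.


Z(G) = {g ∈ G | gx = xg for all x ∈ G}
Direct product of abelian groups is abelian, so Z(G) = G

Z(ℤ_21 × ℤ_7) = ℤ_21 × ℤ_7


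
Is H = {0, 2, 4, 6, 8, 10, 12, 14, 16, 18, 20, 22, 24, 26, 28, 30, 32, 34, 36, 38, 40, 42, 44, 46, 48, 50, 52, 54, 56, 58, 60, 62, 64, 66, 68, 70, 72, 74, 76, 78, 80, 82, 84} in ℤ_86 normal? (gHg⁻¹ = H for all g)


H = {0, 2, 4, 6, 8, 10, 12, 14, 16, 18, 20, 22, 24, 26, 28, 30, 32, 34, 36, 38, 40, 42, 44, 46, 48, 50, 52, 54, 56, 58, 60, 62, 64, 66, 68, 70, 72, 74, 76, 78, 80, 82, 84} in ℤ_86
ℤ_86 is abelian; every subgroup of an abelian group is normal

Yes, normal subgroup


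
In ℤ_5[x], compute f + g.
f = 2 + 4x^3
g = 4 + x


Add coefficients mod 5:
x^0: 2 + 4 = 1 (mod 5)
x^1: 0 + 1 = 1 (mod 5)
x^2: 0 + 0 = 0 (mod 5)
x^3: 4 + 0 = 4 (mod 5)
Result: 1 + x + 4x^3

f + g = 1 + x + 4x^3


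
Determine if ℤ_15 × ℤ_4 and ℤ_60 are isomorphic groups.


Comparing ℤ_15 × ℤ_4 and ℤ_60:
gcd(15,4) = 1, so ℤ_15 × ℤ_4 ≅ ℤ_60 (CRT)

Yes, ℤ_15 × ℤ_4 ≅ ℤ_60


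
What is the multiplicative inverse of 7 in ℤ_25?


Use the extended Euclidean algorithm to write 1 = 7·s + 25·t; then s mod 25 is the inverse.
Euclidean algorithm:
  7 = 0·25 + 7
  25 = 3·7 + 4
  7 = 1·4 + 3
  4 = 1·3 + 1
  3 = 3·1 + 0
gcd(7,25) = 1
Back-substitution gives: 7·(-7) + 25·(2) = 1
So 7⁻¹ ≡ -7 ≡ 18 (mod 25)
Check: 7 × 18 = 126 ≡ 1 (mod 25) ✓

7⁻¹ ≡ 18 (mod 25)


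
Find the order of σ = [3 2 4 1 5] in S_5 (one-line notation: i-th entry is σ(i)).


Cycle decomposition: (1 3 4)
Cycle lengths: 3
Order = lcm(3) = 3

ord(σ) = 3


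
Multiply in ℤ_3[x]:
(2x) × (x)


Expand and collect like terms; reduce coefficients mod 3:
x^0: 0·0 = 0 ≡ 0 (mod 3)
x^1: 0·1 + 2·0 = 0 ≡ 0 (mod 3)
x^2: 2·1 = 2 ≡ 2 (mod 3)
Result: 2x^2

f · g = 2x^2


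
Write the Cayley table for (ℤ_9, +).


Elements: {0, 1, 2, 3, 4, 5, 6, 7, 8}
Operation: addition mod 9
Entry (a, b) = (a + b) mod 9

Cayley table:
  | 0 | 1 | 2 | 3 | 4 | 5 | 6 | 7 | 8
0 | 0 | 1 | 2 | 3 | 4 | 5 | 6 | 7 | 8
1 | 1 | 2 | 3 | 4 | 5 | 6 | 7 | 8 | 0
2 | 2 | 3 | 4 | 5 | 6 | 7 | 8 | 0 | 1
3 | 3 | 4 | 5 | 6 | 7 | 8 | 0 | 1 | 2
4 | 4 | 5 | 6 | 7 | 8 | 0 | 1 | 2 | 3
5 | 5 | 6 | 7 | 8 | 0 | 1 | 2 | 3 | 4
6 | 6 | 7 | 8 | 0 | 1 | 2 | 3 | 4 | 5
7 | 7 | 8 | 0 | 1 | 2 | 3 | 4 | 5 | 6
8 | 8 | 0 | 1 | 2 | 3 | 4 | 5 | 6 | 7


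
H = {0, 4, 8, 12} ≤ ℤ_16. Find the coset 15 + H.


15 + H = {15 + h (mod 16) : h ∈ H}
15+0=15, 15+4=3, 15+8=7, 15+12=11
15 + H = {3, 7, 11, 15} = 3 + H

15 + H = {3, 7, 11, 15}


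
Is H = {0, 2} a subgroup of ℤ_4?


Subgroup test for H = {0, 2} in (ℤ_4, +):
(1) 0 ∈ H? Yes
(2) Closure: for all a,b ∈ H, (a+b) mod 4 ∈ H? Yes
(3) Inverses: for all a ∈ H, -a mod 4 ∈ H? Yes

Yes, H is a subgroup of ℤ_4


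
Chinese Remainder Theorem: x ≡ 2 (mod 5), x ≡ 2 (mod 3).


m₁ = 5, m₂ = 3, gcd = 1, so CRT applies. M = m₁·m₂ = 15
Let M₁ = M/m₁ = 3, M₂ = M/m₂ = 5
Find y₁ ≡ M₁⁻¹ (mod m₁): 3⁻¹ ≡ 2 (mod 5)
Find y₂ ≡ M₂⁻¹ (mod m₂): 5⁻¹ ≡ 2 (mod 3)
x = a₁·M₁·y₁ + a₂·M₂·y₂ = 2·3·2 + 2·5·2 = 32
Reduce mod 15: x ≡ 2
Check: 2 mod 5 = 2 ✓, 2 mod 3 = 2 ✓

x ≡ 2 (mod 15)


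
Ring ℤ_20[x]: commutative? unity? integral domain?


ℤ_20 has zero divisors (2·10 ≡ 0), and these lift to constant zero divisors in ℤ_20[x]; so not an integral domain
Commutative: Yes
Integral domain: No
Has unity: Yes

ℤ_20[x]: Commutative=Yes, Unity=Yes


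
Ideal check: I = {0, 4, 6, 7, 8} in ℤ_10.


Check ideal conditions for I = {0, 4, 6, 7, 8} in ℤ_10:
(1) I is an additive subgroup? No
(2) For r ∈ ℤ_10 and a ∈ I: r·a ∈ I? No  [counterexample: r=2, a=6, r·a mod 10 = 2 ∉ I]

No, I is not an ideal of ℤ_10


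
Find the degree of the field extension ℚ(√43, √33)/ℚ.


[ℚ(√43,√33):ℚ] = [ℚ(√43,√33):ℚ(√43)]·[ℚ(√43):ℚ] = 2·2 = 4

[ℚ(√43, √33)/ℚ] = 4


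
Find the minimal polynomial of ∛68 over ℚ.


∛68 satisfies x³ - 68 = 0, irreducible over ℚ (no rational root; 68 is not a perfect cube)

Minimal polynomial: x³ - 68


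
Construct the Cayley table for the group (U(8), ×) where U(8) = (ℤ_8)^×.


Elements: {1, 3, 5, 7}
Operation: multiplication mod 8
Entry (a, b) = (a × b) mod 8

Cayley table:
  | 1 | 3 | 5 | 7
1 | 1 | 3 | 5 | 7
3 | 3 | 1 | 7 | 5
5 | 5 | 7 | 1 | 3
7 | 7 | 5 | 3 | 1


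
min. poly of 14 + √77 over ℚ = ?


Let α = 14 + √77. Then α - 14 = √77, so (α - 14)² = 77, giving α² - 28α + 119 = 0. Degree 2 and α ∉ ℚ, so this is the minimal polynomial.

Minimal polynomial: x² - 28x + 119


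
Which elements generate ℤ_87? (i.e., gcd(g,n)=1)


g generates ℤ_n iff gcd(g,n) = 1
Prime factors of 87: 3, 29
Generators are g ∈ {1,...,86} not divisible by any of these primes.
Generators: {1, 2, 4, 5, 7, 8, 10, 11, 13, 14, 16, 17, 19, 20, 22, 23, 25, 26, 28, 31, 32, 34, 35, 37, 38, 40, 41, 43, 44, 46, 47, 49, 50, 52, 53, 55, 56, 59, 61, 62, 64, 65, 67, 68, 70, 71, 73, 74, 76, 77, 79, 80, 82, 83, 85, 86}
Number of generators = φ(87) = 56

Generators of ℤ_87 = {1, 2, 4, 5, 7, 8, 10, 11, 13, 14, 16, 17, 19, 20, 22, 23, 25, 26, 28, 31, 32, 34, 35, 37, 38, 40, 41, 43, 44, 46, 47, 49, 50, 52, 53, 55, 56, 59, 61, 62, 64, 65, 67, 68, 70, 71, 73, 74, 76, 77, 79, 80, 82, 83, 85, 86}


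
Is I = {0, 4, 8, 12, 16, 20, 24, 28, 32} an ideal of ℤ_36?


Check ideal conditions for I = {0, 4, 8, 12, 16, 20, 24, 28, 32} in ℤ_36:
(1) I is an additive subgroup? Yes
(2) For r ∈ ℤ_36 and a ∈ I: r·a ∈ I? Yes

Yes, I is an ideal of ℤ_36
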